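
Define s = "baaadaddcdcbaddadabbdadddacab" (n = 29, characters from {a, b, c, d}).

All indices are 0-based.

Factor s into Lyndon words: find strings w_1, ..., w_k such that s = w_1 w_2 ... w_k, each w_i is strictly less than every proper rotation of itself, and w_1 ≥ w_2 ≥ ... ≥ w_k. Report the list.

["b", "aaadaddcdcbaddadabbdadddacab"]

emit factor 1: 'b' (i=0, period=1)
emit factor 2: 'aaadaddcdcbaddadabbdadddacab' (i=1, period=28)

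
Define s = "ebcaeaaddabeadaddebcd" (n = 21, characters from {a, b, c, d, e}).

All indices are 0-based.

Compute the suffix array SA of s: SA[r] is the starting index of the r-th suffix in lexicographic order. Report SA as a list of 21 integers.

[5, 9, 12, 6, 14, 3, 1, 18, 10, 2, 19, 20, 8, 13, 7, 15, 16, 4, 11, 0, 17]

sorted suffixes:
  #0 SA[0]=5  'aaddabeadaddebcd'
  #1 SA[1]=9  'abeadaddebcd'
  #2 SA[2]=12  'adaddebcd'
  #3 SA[3]=6  'addabeadaddebcd'
  #4 SA[4]=14  'addebcd'
  #5 SA[5]=3  'aeaaddabeadaddebcd'
  #6 SA[6]=1  'bcaeaaddabeadaddebcd'
  #7 SA[7]=18  'bcd'
  #8 SA[8]=10  'beadaddebcd'
  #9 SA[9]=2  'caeaaddabeadaddebcd'
  #10 SA[10]=19  'cd'
  #11 SA[11]=20  'd'
  #12 SA[12]=8  'dabeadaddebcd'
  #13 SA[13]=13  'daddebcd'
  #14 SA[14]=7  'ddabeadaddebcd'
  #15 SA[15]=15  'ddebcd'
  #16 SA[16]=16  'debcd'
  #17 SA[17]=4  'eaaddabeadaddebcd'
  #18 SA[18]=11  'eadaddebcd'
  #19 SA[19]=0  'ebcaeaaddabeadaddebcd'
  #20 SA[20]=17  'ebcd'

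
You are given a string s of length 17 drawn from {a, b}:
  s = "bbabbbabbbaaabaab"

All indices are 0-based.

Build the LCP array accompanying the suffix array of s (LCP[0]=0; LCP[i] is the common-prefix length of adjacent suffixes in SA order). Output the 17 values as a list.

[0, 2, 3, 1, 2, 2, 5, 0, 1, 3, 2, 6, 1, 3, 7, 2, 4]

rank | idx | suffix
   0 |  10 | aaabaab
   1 |  14 | aab
   2 |  11 | aabaab
   3 |  15 | ab
   4 |  12 | abaab
   5 |   6 | abbbaaabaab
   6 |   2 | abbbabbbaaabaab
   7 |  16 | b
   8 |   9 | baaabaab
   9 |  13 | baab
  10 |   5 | babbbaaabaab
  11 |   1 | babbbabbbaaabaab
  12 |   8 | bbaaabaab
  13 |   4 | bbabbbaaabaab
  14 |   0 | bbabbbabbbaaabaab
  15 |   7 | bbbaaabaab
  16 |   3 | bbbabbbaaabaab

SA = [10, 14, 11, 15, 12, 6, 2, 16, 9, 13, 5, 1, 8, 4, 0, 7, 3]
rank  pair      lcp
   1  s[10:],s[14:]  2  'aa'
   2  s[14:],s[11:]  3  'aab'
   3  s[11:],s[15:]  1  'a'
   4  s[15:],s[12:]  2  'ab'
   5  s[12:],s[6:]  2  'ab'
   6  s[6:],s[2:]  5  'abbba'
   7  s[2:],s[16:]  0  ''
   8  s[16:],s[9:]  1  'b'
   9  s[9:],s[13:]  3  'baa'
  10  s[13:],s[5:]  2  'ba'
  11  s[5:],s[1:]  6  'babbba'
  12  s[1:],s[8:]  1  'b'
  13  s[8:],s[4:]  3  'bba'
  14  s[4:],s[0:]  7  'bbabbba'
  15  s[0:],s[7:]  2  'bb'
  16  s[7:],s[3:]  4  'bbba'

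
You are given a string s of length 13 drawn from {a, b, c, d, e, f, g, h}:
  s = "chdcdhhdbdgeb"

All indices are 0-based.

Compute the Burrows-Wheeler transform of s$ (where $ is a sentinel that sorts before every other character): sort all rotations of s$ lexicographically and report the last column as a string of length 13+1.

bedd$hhbcgdhcd

rank  rotation        last
    0  $chdcdhhdbdgeb  b
    1  b$chdcdhhdbdge  e
    2  bdgeb$chdcdhhd  d
    3  cdhhdbdgeb$chd  d
    4  chdcdhhdbdgeb$  $
    5  dbdgeb$chdcdhh  h
    6  dcdhhdbdgeb$ch  h
    7  dgeb$chdcdhhdb  b
    8  dhhdbdgeb$chdc  c
    9  eb$chdcdhhdbdg  g
   10  geb$chdcdhhdbd  d
   11  hdbdgeb$chdcdh  h
   12  hdcdhhdbdgeb$c  c
   13  hhdbdgeb$chdcd  d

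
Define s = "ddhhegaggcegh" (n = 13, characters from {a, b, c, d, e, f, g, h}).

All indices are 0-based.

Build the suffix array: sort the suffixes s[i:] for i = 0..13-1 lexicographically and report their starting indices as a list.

[6, 9, 0, 1, 4, 10, 5, 8, 7, 11, 12, 3, 2]

sorted suffixes:
  #0 SA[0]=6  'aggcegh'
  #1 SA[1]=9  'cegh'
  #2 SA[2]=0  'ddhhegaggcegh'
  #3 SA[3]=1  'dhhegaggcegh'
  #4 SA[4]=4  'egaggcegh'
  #5 SA[5]=10  'egh'
  #6 SA[6]=5  'gaggcegh'
  #7 SA[7]=8  'gcegh'
  #8 SA[8]=7  'ggcegh'
  #9 SA[9]=11  'gh'
  #10 SA[10]=12  'h'
  #11 SA[11]=3  'hegaggcegh'
  #12 SA[12]=2  'hhegaggcegh'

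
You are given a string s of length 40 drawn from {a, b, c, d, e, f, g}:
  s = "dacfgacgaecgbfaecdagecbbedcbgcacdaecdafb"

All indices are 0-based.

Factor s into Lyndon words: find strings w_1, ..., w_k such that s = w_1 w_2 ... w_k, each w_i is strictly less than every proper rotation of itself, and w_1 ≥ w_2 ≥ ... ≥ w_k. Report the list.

["d", "acfgacgaecgbfaecdagecbbedcbgc", "acdaecdafb"]

emit factor 1: 'd' (i=0, period=1)
emit factor 2: 'acfgacgaecgbfaecdagecbbedcbgc' (i=1, period=29)
emit factor 3: 'acdaecdafb' (i=30, period=10)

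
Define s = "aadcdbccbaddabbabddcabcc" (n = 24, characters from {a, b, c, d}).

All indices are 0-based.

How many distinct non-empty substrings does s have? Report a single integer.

rank→(start, suffix):
  0 → (0, 'aadcdbccbaddabbabddcabcc')
  1 → (12, 'abbabddcabcc')
  2 → (20, 'abcc')
  3 → (15, 'abddcabcc')
  4 → (1, 'adcdbccbaddabbabddcabcc')
  5 → (9, 'addabbabddcabcc')
  6 → (14, 'babddcabcc')
  7 → (8, 'baddabbabddcabcc')
  8 → (13, 'bbabddcabcc')
  9 → (21, 'bcc')
  10 → (5, 'bccbaddabbabddcabcc')
  11 → (16, 'bddcabcc')
  12 → (23, 'c')
  13 → (19, 'cabcc')
  14 → (7, 'cbaddabbabddcabcc')
  15 → (22, 'cc')
  16 → (6, 'ccbaddabbabddcabcc')
  17 → (3, 'cdbccbaddabbabddcabcc')
  18 → (11, 'dabbabddcabcc')
  19 → (4, 'dbccbaddabbabddcabcc')
  20 → (18, 'dcabcc')
  21 → (2, 'dcdbccbaddabbabddcabcc')
  22 → (10, 'ddabbabddcabcc')
  23 → (17, 'ddcabcc')

SA = [0, 12, 20, 15, 1, 9, 14, 8, 13, 21, 5, 16, 23, 19, 7, 22, 6, 3, 11, 4, 18, 2, 10, 17]
rank  pair      lcp
   1  s[0:],s[12:]  1  'a'
   2  s[12:],s[20:]  2  'ab'
   3  s[20:],s[15:]  2  'ab'
   4  s[15:],s[1:]  1  'a'
   5  s[1:],s[9:]  2  'ad'
   6  s[9:],s[14:]  0  ''
   7  s[14:],s[8:]  2  'ba'
   8  s[8:],s[13:]  1  'b'
   9  s[13:],s[21:]  1  'b'
  10  s[21:],s[5:]  3  'bcc'
  11  s[5:],s[16:]  1  'b'
  12  s[16:],s[23:]  0  ''
  13  s[23:],s[19:]  1  'c'
  14  s[19:],s[7:]  1  'c'
  15  s[7:],s[22:]  1  'c'
  16  s[22:],s[6:]  2  'cc'
  17  s[6:],s[3:]  1  'c'
  18  s[3:],s[11:]  0  ''
  19  s[11:],s[4:]  1  'd'
  20  s[4:],s[18:]  1  'd'
  21  s[18:],s[2:]  2  'dc'
  22  s[2:],s[10:]  1  'd'
  23  s[10:],s[17:]  2  'dd'

n(n+1)/2 = 24·25/2 = 300
Σ LCP = 0 + 1 + 2 + 2 + 1 + 2 + 0 + 2 + 1 + 1 + 3 + 1 + 0 + 1 + 1 + 1 + 2 + 1 + 0 + 1 + 1 + 2 + 1 + 2 = 29
distinct = 300 − 29 = 271

271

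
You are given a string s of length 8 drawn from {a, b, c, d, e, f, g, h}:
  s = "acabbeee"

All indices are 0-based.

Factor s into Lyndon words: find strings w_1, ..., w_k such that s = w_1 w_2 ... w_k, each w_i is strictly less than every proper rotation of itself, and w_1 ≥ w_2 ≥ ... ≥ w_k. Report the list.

emit factor 1: 'ac' (i=0, period=2)
emit factor 2: 'abbeee' (i=2, period=6)

["ac", "abbeee"]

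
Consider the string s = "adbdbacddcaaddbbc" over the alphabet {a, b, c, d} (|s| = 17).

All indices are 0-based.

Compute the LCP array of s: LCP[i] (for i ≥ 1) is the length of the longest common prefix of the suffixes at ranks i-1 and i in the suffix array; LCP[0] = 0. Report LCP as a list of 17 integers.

rank | idx | suffix
   0 |  10 | aaddbbc
   1 |   5 | acddcaaddbbc
   2 |   0 | adbdbacddcaaddbbc
   3 |  11 | addbbc
   4 |   4 | bacddcaaddbbc
   5 |  14 | bbc
   6 |  15 | bc
   7 |   2 | bdbacddcaaddbbc
   8 |  16 | c
   9 |   9 | caaddbbc
  10 |   6 | cddcaaddbbc
  11 |   3 | dbacddcaaddbbc
  12 |  13 | dbbc
  13 |   1 | dbdbacddcaaddbbc
  14 |   8 | dcaaddbbc
  15 |  12 | ddbbc
  16 |   7 | ddcaaddbbc

SA = [10, 5, 0, 11, 4, 14, 15, 2, 16, 9, 6, 3, 13, 1, 8, 12, 7]
rank  pair      lcp
   1  s[10:],s[5:]  1  'a'
   2  s[5:],s[0:]  1  'a'
   3  s[0:],s[11:]  2  'ad'
   4  s[11:],s[4:]  0  ''
   5  s[4:],s[14:]  1  'b'
   6  s[14:],s[15:]  1  'b'
   7  s[15:],s[2:]  1  'b'
   8  s[2:],s[16:]  0  ''
   9  s[16:],s[9:]  1  'c'
  10  s[9:],s[6:]  1  'c'
  11  s[6:],s[3:]  0  ''
  12  s[3:],s[13:]  2  'db'
  13  s[13:],s[1:]  2  'db'
  14  s[1:],s[8:]  1  'd'
  15  s[8:],s[12:]  1  'd'
  16  s[12:],s[7:]  2  'dd'

[0, 1, 1, 2, 0, 1, 1, 1, 0, 1, 1, 0, 2, 2, 1, 1, 2]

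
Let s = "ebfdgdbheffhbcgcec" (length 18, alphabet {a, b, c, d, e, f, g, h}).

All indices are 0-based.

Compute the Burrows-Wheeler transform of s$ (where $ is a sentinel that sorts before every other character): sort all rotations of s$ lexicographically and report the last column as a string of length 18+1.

chedegbgf$chbefcdfb

rank  rotation             last
    0  $ebfdgdbheffhbcgcec  c
    1  bcgcec$ebfdgdbheffh  h
    2  bfdgdbheffhbcgcec$e  e
    3  bheffhbcgcec$ebfdgd  d
    4  c$ebfdgdbheffhbcgce  e
    5  cec$ebfdgdbheffhbcg  g
    6  cgcec$ebfdgdbheffhb  b
    7  dbheffhbcgcec$ebfdg  g
    8  dgdbheffhbcgcec$ebf  f
    9  ebfdgdbheffhbcgcec$  $
   10  ec$ebfdgdbheffhbcgc  c
   11  effhbcgcec$ebfdgdbh  h
   12  fdgdbheffhbcgcec$eb  b
   13  ffhbcgcec$ebfdgdbhe  e
   14  fhbcgcec$ebfdgdbhef  f
   15  gcec$ebfdgdbheffhbc  c
   16  gdbheffhbcgcec$ebfd  d
   17  hbcgcec$ebfdgdbheff  f
   18  heffhbcgcec$ebfdgdb  b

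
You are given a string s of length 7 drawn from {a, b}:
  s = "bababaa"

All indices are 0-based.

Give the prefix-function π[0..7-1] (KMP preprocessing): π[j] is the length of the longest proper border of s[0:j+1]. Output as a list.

[0, 0, 1, 2, 3, 4, 0]

π[0] = 0
j=1 s[j]='a': π[1]=0 (border '')
j=2 s[j]='b': π[2]=1 (border 'b')
j=3 s[j]='a': π[3]=2 (border 'ba')
j=4 s[j]='b': π[4]=3 (border 'bab')
j=5 s[j]='a': π[5]=4 (border 'baba')
j=6 s[j]='a': k: 4→2→0; π[6]=0 (border '')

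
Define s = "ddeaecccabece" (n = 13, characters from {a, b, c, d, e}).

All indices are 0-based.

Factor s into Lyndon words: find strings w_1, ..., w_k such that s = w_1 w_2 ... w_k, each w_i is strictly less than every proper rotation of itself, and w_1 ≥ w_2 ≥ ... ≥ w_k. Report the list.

["dde", "aeccc", "abece"]

emit factor 1: 'dde' (i=0, period=3)
emit factor 2: 'aeccc' (i=3, period=5)
emit factor 3: 'abece' (i=8, period=5)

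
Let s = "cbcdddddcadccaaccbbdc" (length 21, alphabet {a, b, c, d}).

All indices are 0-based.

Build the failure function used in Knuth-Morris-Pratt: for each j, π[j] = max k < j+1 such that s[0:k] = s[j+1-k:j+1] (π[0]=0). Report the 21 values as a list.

[0, 0, 1, 0, 0, 0, 0, 0, 1, 0, 0, 1, 1, 0, 0, 1, 1, 2, 0, 0, 1]

π[0] = 0
j=1 s[j]='b': π[1]=0 (border '')
j=2 s[j]='c': π[2]=1 (border 'c')
j=3 s[j]='d': k: 1→0; π[3]=0 (border '')
j=4 s[j]='d': π[4]=0 (border '')
j=5 s[j]='d': π[5]=0 (border '')
j=6 s[j]='d': π[6]=0 (border '')
j=7 s[j]='d': π[7]=0 (border '')
j=8 s[j]='c': π[8]=1 (border 'c')
j=9 s[j]='a': k: 1→0; π[9]=0 (border '')
j=10 s[j]='d': π[10]=0 (border '')
j=11 s[j]='c': π[11]=1 (border 'c')
j=12 s[j]='c': k: 1→0; π[12]=1 (border 'c')
j=13 s[j]='a': k: 1→0; π[13]=0 (border '')
j=14 s[j]='a': π[14]=0 (border '')
j=15 s[j]='c': π[15]=1 (border 'c')
j=16 s[j]='c': k: 1→0; π[16]=1 (border 'c')
j=17 s[j]='b': π[17]=2 (border 'cb')
j=18 s[j]='b': k: 2→0; π[18]=0 (border '')
j=19 s[j]='d': π[19]=0 (border '')
j=20 s[j]='c': π[20]=1 (border 'c')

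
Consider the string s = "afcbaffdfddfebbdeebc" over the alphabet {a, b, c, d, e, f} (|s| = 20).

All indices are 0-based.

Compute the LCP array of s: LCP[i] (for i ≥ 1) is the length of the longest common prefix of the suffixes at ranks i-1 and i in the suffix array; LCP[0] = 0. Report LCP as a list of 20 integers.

sorted suffixes:
  #0 SA[0]=0  'afcbaffdfddfebbdeebc'
  #1 SA[1]=4  'affdfddfebbdeebc'
  #2 SA[2]=3  'baffdfddfebbdeebc'
  #3 SA[3]=13  'bbdeebc'
  #4 SA[4]=18  'bc'
  #5 SA[5]=14  'bdeebc'
  #6 SA[6]=19  'c'
  #7 SA[7]=2  'cbaffdfddfebbdeebc'
  #8 SA[8]=9  'ddfebbdeebc'
  #9 SA[9]=15  'deebc'
  #10 SA[10]=7  'dfddfebbdeebc'
  #11 SA[11]=10  'dfebbdeebc'
  #12 SA[12]=12  'ebbdeebc'
  #13 SA[13]=17  'ebc'
  #14 SA[14]=16  'eebc'
  #15 SA[15]=1  'fcbaffdfddfebbdeebc'
  #16 SA[16]=8  'fddfebbdeebc'
  #17 SA[17]=6  'fdfddfebbdeebc'
  #18 SA[18]=11  'febbdeebc'
  #19 SA[19]=5  'ffdfddfebbdeebc'

SA = [0, 4, 3, 13, 18, 14, 19, 2, 9, 15, 7, 10, 12, 17, 16, 1, 8, 6, 11, 5]
[i] adj suffixes → lcp
  [1] 0/4 → 2 ('af')
  [2] 4/3 → 0 ('')
  [3] 3/13 → 1 ('b')
  [4] 13/18 → 1 ('b')
  [5] 18/14 → 1 ('b')
  [6] 14/19 → 0 ('')
  [7] 19/2 → 1 ('c')
  [8] 2/9 → 0 ('')
  [9] 9/15 → 1 ('d')
  [10] 15/7 → 1 ('d')
  [11] 7/10 → 2 ('df')
  [12] 10/12 → 0 ('')
  [13] 12/17 → 2 ('eb')
  [14] 17/16 → 1 ('e')
  [15] 16/1 → 0 ('')
  [16] 1/8 → 1 ('f')
  [17] 8/6 → 2 ('fd')
  [18] 6/11 → 1 ('f')
  [19] 11/5 → 1 ('f')

[0, 2, 0, 1, 1, 1, 0, 1, 0, 1, 1, 2, 0, 2, 1, 0, 1, 2, 1, 1]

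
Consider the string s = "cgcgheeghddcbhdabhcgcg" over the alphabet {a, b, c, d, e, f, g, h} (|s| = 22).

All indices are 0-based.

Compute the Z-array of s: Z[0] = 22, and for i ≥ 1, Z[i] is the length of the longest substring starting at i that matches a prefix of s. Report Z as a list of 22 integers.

[22, 0, 2, 0, 0, 0, 0, 0, 0, 0, 0, 1, 0, 0, 0, 0, 0, 0, 4, 0, 2, 0]

Z[0]=22
i=1: outside box; Z[1]=0
i=2: outside box; Z[2]=2 scan→box=[2,4)
i=3: min(r-i=1, Z[1]=0)=0; Z[3]=0
i=4: outside box; Z[4]=0
i=5: outside box; Z[5]=0
i=6: outside box; Z[6]=0
i=7: outside box; Z[7]=0
i=8: outside box; Z[8]=0
i=9: outside box; Z[9]=0
i=10: outside box; Z[10]=0
i=11: outside box; Z[11]=1 scan→box=[11,12)
i=12: outside box; Z[12]=0
i=13: outside box; Z[13]=0
i=14: outside box; Z[14]=0
i=15: outside box; Z[15]=0
i=16: outside box; Z[16]=0
i=17: outside box; Z[17]=0
i=18: outside box; Z[18]=4 scan→box=[18,22)
i=19: min(r-i=3, Z[1]=0)=0; Z[19]=0
i=20: min(r-i=2, Z[2]=2)=2; Z[20]=2
i=21: min(r-i=1, Z[3]=0)=0; Z[21]=0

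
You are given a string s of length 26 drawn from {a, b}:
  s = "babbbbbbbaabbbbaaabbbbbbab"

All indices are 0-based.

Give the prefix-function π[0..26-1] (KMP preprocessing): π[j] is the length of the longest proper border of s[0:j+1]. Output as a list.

[0, 0, 1, 1, 1, 1, 1, 1, 1, 2, 0, 1, 1, 1, 1, 2, 0, 0, 1, 1, 1, 1, 1, 1, 2, 3]

π[0] = 0
j=1 s[j]='a': π[1]=0 (border '')
j=2 s[j]='b': π[2]=1 (border 'b')
j=3 s[j]='b': k: 1→0; π[3]=1 (border 'b')
j=4 s[j]='b': k: 1→0; π[4]=1 (border 'b')
j=5 s[j]='b': k: 1→0; π[5]=1 (border 'b')
j=6 s[j]='b': k: 1→0; π[6]=1 (border 'b')
j=7 s[j]='b': k: 1→0; π[7]=1 (border 'b')
j=8 s[j]='b': k: 1→0; π[8]=1 (border 'b')
j=9 s[j]='a': π[9]=2 (border 'ba')
j=10 s[j]='a': k: 2→0; π[10]=0 (border '')
j=11 s[j]='b': π[11]=1 (border 'b')
j=12 s[j]='b': k: 1→0; π[12]=1 (border 'b')
j=13 s[j]='b': k: 1→0; π[13]=1 (border 'b')
j=14 s[j]='b': k: 1→0; π[14]=1 (border 'b')
j=15 s[j]='a': π[15]=2 (border 'ba')
j=16 s[j]='a': k: 2→0; π[16]=0 (border '')
j=17 s[j]='a': π[17]=0 (border '')
j=18 s[j]='b': π[18]=1 (border 'b')
j=19 s[j]='b': k: 1→0; π[19]=1 (border 'b')
j=20 s[j]='b': k: 1→0; π[20]=1 (border 'b')
j=21 s[j]='b': k: 1→0; π[21]=1 (border 'b')
j=22 s[j]='b': k: 1→0; π[22]=1 (border 'b')
j=23 s[j]='b': k: 1→0; π[23]=1 (border 'b')
j=24 s[j]='a': π[24]=2 (border 'ba')
j=25 s[j]='b': π[25]=3 (border 'bab')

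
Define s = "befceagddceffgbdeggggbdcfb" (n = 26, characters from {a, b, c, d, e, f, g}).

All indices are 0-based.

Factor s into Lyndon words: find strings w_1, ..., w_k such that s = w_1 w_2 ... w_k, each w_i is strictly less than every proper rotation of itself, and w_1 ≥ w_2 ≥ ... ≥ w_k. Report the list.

["befce", "agddceffgbdeggggbdcfb"]

emit factor 1: 'befce' (i=0, period=5)
emit factor 2: 'agddceffgbdeggggbdcfb' (i=5, period=21)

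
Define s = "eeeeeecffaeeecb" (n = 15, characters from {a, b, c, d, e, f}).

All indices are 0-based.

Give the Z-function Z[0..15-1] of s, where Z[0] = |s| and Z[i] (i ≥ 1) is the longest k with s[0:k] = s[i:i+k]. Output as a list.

Z[0]=15
i=1: fresh scan; Z[1]=5 extend→box=[1,6)
i=2: min(r-i=4, Z[1]=5)=4; Z[2]=4
i=3: min(r-i=3, Z[2]=4)=3; Z[3]=3
i=4: min(r-i=2, Z[3]=3)=2; Z[4]=2
i=5: min(r-i=1, Z[4]=2)=1; Z[5]=1
i=6: fresh scan; Z[6]=0
i=7: fresh scan; Z[7]=0
i=8: fresh scan; Z[8]=0
i=9: fresh scan; Z[9]=0
i=10: fresh scan; Z[10]=3 extend→box=[10,13)
i=11: min(r-i=2, Z[1]=5)=2; Z[11]=2
i=12: min(r-i=1, Z[2]=4)=1; Z[12]=1
i=13: fresh scan; Z[13]=0
i=14: fresh scan; Z[14]=0

[15, 5, 4, 3, 2, 1, 0, 0, 0, 0, 3, 2, 1, 0, 0]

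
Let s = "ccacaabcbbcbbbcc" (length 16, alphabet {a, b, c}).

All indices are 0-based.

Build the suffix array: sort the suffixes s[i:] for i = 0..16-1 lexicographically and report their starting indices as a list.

[4, 5, 2, 11, 8, 12, 9, 6, 13, 15, 3, 1, 10, 7, 14, 0]

rank | idx | suffix
   0 |   4 | aabcbbcbbbcc
   1 |   5 | abcbbcbbbcc
   2 |   2 | acaabcbbcbbbcc
   3 |  11 | bbbcc
   4 |   8 | bbcbbbcc
   5 |  12 | bbcc
   6 |   9 | bcbbbcc
   7 |   6 | bcbbcbbbcc
   8 |  13 | bcc
   9 |  15 | c
  10 |   3 | caabcbbcbbbcc
  11 |   1 | cacaabcbbcbbbcc
  12 |  10 | cbbbcc
  13 |   7 | cbbcbbbcc
  14 |  14 | cc
  15 |   0 | ccacaabcbbcbbbcc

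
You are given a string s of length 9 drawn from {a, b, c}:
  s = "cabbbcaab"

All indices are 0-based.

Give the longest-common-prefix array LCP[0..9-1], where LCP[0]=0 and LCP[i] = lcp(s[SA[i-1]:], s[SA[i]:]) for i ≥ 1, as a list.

[0, 1, 2, 0, 1, 2, 1, 0, 2]

rank→(start, suffix):
  0 → (6, 'aab')
  1 → (7, 'ab')
  2 → (1, 'abbbcaab')
  3 → (8, 'b')
  4 → (2, 'bbbcaab')
  5 → (3, 'bbcaab')
  6 → (4, 'bcaab')
  7 → (5, 'caab')
  8 → (0, 'cabbbcaab')

SA = [6, 7, 1, 8, 2, 3, 4, 5, 0]
[i] adj suffixes → lcp
  [1] 6/7 → 1 ('a')
  [2] 7/1 → 2 ('ab')
  [3] 1/8 → 0 ('')
  [4] 8/2 → 1 ('b')
  [5] 2/3 → 2 ('bb')
  [6] 3/4 → 1 ('b')
  [7] 4/5 → 0 ('')
  [8] 5/0 → 2 ('ca')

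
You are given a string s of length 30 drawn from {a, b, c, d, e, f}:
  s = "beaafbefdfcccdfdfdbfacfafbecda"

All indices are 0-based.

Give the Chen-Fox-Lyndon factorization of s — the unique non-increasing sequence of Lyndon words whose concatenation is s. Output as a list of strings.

emit factor 1: 'be' (i=0, period=2)
emit factor 2: 'aafbefdfcccdfdfdbfacfafbecd' (i=2, period=27)
emit factor 3: 'a' (i=29, period=1)

["be", "aafbefdfcccdfdfdbfacfafbecd", "a"]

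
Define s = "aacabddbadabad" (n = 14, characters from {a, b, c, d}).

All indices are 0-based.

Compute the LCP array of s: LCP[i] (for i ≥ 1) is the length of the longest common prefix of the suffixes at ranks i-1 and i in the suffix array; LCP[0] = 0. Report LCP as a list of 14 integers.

[0, 1, 2, 1, 1, 2, 0, 3, 1, 0, 0, 1, 1, 1]

rank | idx | suffix
   0 |   0 | aacabddbadabad
   1 |  10 | abad
   2 |   3 | abddbadabad
   3 |   1 | acabddbadabad
   4 |  12 | ad
   5 |   8 | adabad
   6 |  11 | bad
   7 |   7 | badabad
   8 |   4 | bddbadabad
   9 |   2 | cabddbadabad
  10 |  13 | d
  11 |   9 | dabad
  12 |   6 | dbadabad
  13 |   5 | ddbadabad

SA = [0, 10, 3, 1, 12, 8, 11, 7, 4, 2, 13, 9, 6, 5]
i: (SA[i-1],SA[i]) lcp shared
  1: (0,10) 1 'a'
  2: (10,3) 2 'ab'
  3: (3,1) 1 'a'
  4: (1,12) 1 'a'
  5: (12,8) 2 'ad'
  6: (8,11) 0 ''
  7: (11,7) 3 'bad'
  8: (7,4) 1 'b'
  9: (4,2) 0 ''
  10: (2,13) 0 ''
  11: (13,9) 1 'd'
  12: (9,6) 1 'd'
  13: (6,5) 1 'd'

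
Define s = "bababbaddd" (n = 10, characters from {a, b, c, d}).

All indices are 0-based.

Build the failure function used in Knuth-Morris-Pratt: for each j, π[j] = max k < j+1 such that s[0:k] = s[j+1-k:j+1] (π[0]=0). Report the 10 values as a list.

[0, 0, 1, 2, 3, 1, 2, 0, 0, 0]

π[0] = 0
j=1 s[j]='a': π[1]=0 (border '')
j=2 s[j]='b': π[2]=1 (border 'b')
j=3 s[j]='a': π[3]=2 (border 'ba')
j=4 s[j]='b': π[4]=3 (border 'bab')
j=5 s[j]='b': k: 3→1→0; π[5]=1 (border 'b')
j=6 s[j]='a': π[6]=2 (border 'ba')
j=7 s[j]='d': k: 2→0; π[7]=0 (border '')
j=8 s[j]='d': π[8]=0 (border '')
j=9 s[j]='d': π[9]=0 (border '')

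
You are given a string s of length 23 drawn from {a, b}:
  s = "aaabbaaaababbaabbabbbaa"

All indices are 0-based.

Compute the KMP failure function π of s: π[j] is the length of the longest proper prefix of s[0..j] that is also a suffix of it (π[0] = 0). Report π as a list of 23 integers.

[0, 1, 2, 0, 0, 1, 2, 3, 3, 4, 1, 0, 0, 1, 2, 0, 0, 1, 0, 0, 0, 1, 2]

π[0] = 0
j=1 s[j]='a': π[1]=1 (border 'a')
j=2 s[j]='a': π[2]=2 (border 'aa')
j=3 s[j]='b': k: 2→1→0; π[3]=0 (border '')
j=4 s[j]='b': π[4]=0 (border '')
j=5 s[j]='a': π[5]=1 (border 'a')
j=6 s[j]='a': π[6]=2 (border 'aa')
j=7 s[j]='a': π[7]=3 (border 'aaa')
j=8 s[j]='a': k: 3→2; π[8]=3 (border 'aaa')
j=9 s[j]='b': π[9]=4 (border 'aaab')
j=10 s[j]='a': k: 4→0; π[10]=1 (border 'a')
j=11 s[j]='b': k: 1→0; π[11]=0 (border '')
j=12 s[j]='b': π[12]=0 (border '')
j=13 s[j]='a': π[13]=1 (border 'a')
j=14 s[j]='a': π[14]=2 (border 'aa')
j=15 s[j]='b': k: 2→1→0; π[15]=0 (border '')
j=16 s[j]='b': π[16]=0 (border '')
j=17 s[j]='a': π[17]=1 (border 'a')
j=18 s[j]='b': k: 1→0; π[18]=0 (border '')
j=19 s[j]='b': π[19]=0 (border '')
j=20 s[j]='b': π[20]=0 (border '')
j=21 s[j]='a': π[21]=1 (border 'a')
j=22 s[j]='a': π[22]=2 (border 'aa')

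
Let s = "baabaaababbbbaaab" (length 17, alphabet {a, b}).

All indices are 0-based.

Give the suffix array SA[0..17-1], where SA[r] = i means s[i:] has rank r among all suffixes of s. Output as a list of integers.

rank | idx | suffix
   0 |  13 | aaab
   1 |   4 | aaababbbbaaab
   2 |  14 | aab
   3 |   1 | aabaaababbbbaaab
   4 |   5 | aababbbbaaab
   5 |  15 | ab
   6 |   2 | abaaababbbbaaab
   7 |   6 | ababbbbaaab
   8 |   8 | abbbbaaab
   9 |  16 | b
  10 |  12 | baaab
  11 |   3 | baaababbbbaaab
  12 |   0 | baabaaababbbbaaab
  13 |   7 | babbbbaaab
  14 |  11 | bbaaab
  15 |  10 | bbbaaab
  16 |   9 | bbbbaaab

[13, 4, 14, 1, 5, 15, 2, 6, 8, 16, 12, 3, 0, 7, 11, 10, 9]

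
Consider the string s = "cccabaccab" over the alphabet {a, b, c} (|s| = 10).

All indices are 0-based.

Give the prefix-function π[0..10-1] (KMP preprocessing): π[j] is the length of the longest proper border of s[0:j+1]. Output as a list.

[0, 1, 2, 0, 0, 0, 1, 2, 0, 0]

π[0] = 0
j=1 s[j]='c': π[1]=1 (border 'c')
j=2 s[j]='c': π[2]=2 (border 'cc')
j=3 s[j]='a': k: 2→1→0; π[3]=0 (border '')
j=4 s[j]='b': π[4]=0 (border '')
j=5 s[j]='a': π[5]=0 (border '')
j=6 s[j]='c': π[6]=1 (border 'c')
j=7 s[j]='c': π[7]=2 (border 'cc')
j=8 s[j]='a': k: 2→1→0; π[8]=0 (border '')
j=9 s[j]='b': π[9]=0 (border '')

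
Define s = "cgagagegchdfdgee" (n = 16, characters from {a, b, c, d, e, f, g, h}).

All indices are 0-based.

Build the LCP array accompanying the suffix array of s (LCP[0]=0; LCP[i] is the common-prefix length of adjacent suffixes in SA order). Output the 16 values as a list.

rank | idx | suffix
   0 |   2 | agagegchdfdgee
   1 |   4 | agegchdfdgee
   2 |   0 | cgagagegchdfdgee
   3 |   8 | chdfdgee
   4 |  10 | dfdgee
   5 |  12 | dgee
   6 |  15 | e
   7 |  14 | ee
   8 |   6 | egchdfdgee
   9 |  11 | fdgee
  10 |   1 | gagagegchdfdgee
  11 |   3 | gagegchdfdgee
  12 |   7 | gchdfdgee
  13 |  13 | gee
  14 |   5 | gegchdfdgee
  15 |   9 | hdfdgee

SA = [2, 4, 0, 8, 10, 12, 15, 14, 6, 11, 1, 3, 7, 13, 5, 9]
rank  pair      lcp
   1  s[2:],s[4:]  2  'ag'
   2  s[4:],s[0:]  0  ''
   3  s[0:],s[8:]  1  'c'
   4  s[8:],s[10:]  0  ''
   5  s[10:],s[12:]  1  'd'
   6  s[12:],s[15:]  0  ''
   7  s[15:],s[14:]  1  'e'
   8  s[14:],s[6:]  1  'e'
   9  s[6:],s[11:]  0  ''
  10  s[11:],s[1:]  0  ''
  11  s[1:],s[3:]  3  'gag'
  12  s[3:],s[7:]  1  'g'
  13  s[7:],s[13:]  1  'g'
  14  s[13:],s[5:]  2  'ge'
  15  s[5:],s[9:]  0  ''

[0, 2, 0, 1, 0, 1, 0, 1, 1, 0, 0, 3, 1, 1, 2, 0]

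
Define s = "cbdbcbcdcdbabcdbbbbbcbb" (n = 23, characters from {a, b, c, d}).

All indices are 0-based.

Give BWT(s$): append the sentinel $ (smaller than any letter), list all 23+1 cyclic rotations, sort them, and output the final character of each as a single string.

bbbdcdbbbbdaccbb$dbbccbc

rank  rotation                  last
    0  $cbdbcbcdcdbabcdbbbbbcbb  b
    1  abcdbbbbbcbb$cbdbcbcdcdb  b
    2  b$cbdbcbcdcdbabcdbbbbbcb  b
    3  babcdbbbbbcbb$cbdbcbcdcd  d
    4  bb$cbdbcbcdcdbabcdbbbbbc  c
    5  bbbbbcbb$cbdbcbcdcdbabcd  d
    6  bbbbcbb$cbdbcbcdcdbabcdb  b
    7  bbbcbb$cbdbcbcdcdbabcdbb  b
    8  bbcbb$cbdbcbcdcdbabcdbbb  b
    9  bcbb$cbdbcbcdcdbabcdbbbb  b
   10  bcbcdcdbabcdbbbbbcbb$cbd  d
   11  bcdbbbbbcbb$cbdbcbcdcdba  a
   12  bcdcdbabcdbbbbbcbb$cbdbc  c
   13  bdbcbcdcdbabcdbbbbbcbb$c  c
   14  cbb$cbdbcbcdcdbabcdbbbbb  b
   15  cbcdcdbabcdbbbbbcbb$cbdb  b
   16  cbdbcbcdcdbabcdbbbbbcbb$  $
   17  cdbabcdbbbbbcbb$cbdbcbcd  d
   18  cdbbbbbcbb$cbdbcbcdcdbab  b
   19  cdcdbabcdbbbbbcbb$cbdbcb  b
   20  dbabcdbbbbbcbb$cbdbcbcdc  c
   21  dbbbbbcbb$cbdbcbcdcdbabc  c
   22  dbcbcdcdbabcdbbbbbcbb$cb  b
   23  dcdbabcdbbbbbcbb$cbdbcbc  c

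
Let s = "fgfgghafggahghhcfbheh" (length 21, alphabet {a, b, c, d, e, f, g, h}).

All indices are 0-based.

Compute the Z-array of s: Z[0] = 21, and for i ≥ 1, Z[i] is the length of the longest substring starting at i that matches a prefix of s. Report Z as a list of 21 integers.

Z[0]=21
i=1: outside box; Z[1]=0
i=2: outside box; Z[2]=2 scan→box=[2,4)
i=3: min(r-i=1, Z[1]=0)=0; Z[3]=0
i=4: outside box; Z[4]=0
i=5: outside box; Z[5]=0
i=6: outside box; Z[6]=0
i=7: outside box; Z[7]=2 scan→box=[7,9)
i=8: min(r-i=1, Z[1]=0)=0; Z[8]=0
i=9: outside box; Z[9]=0
i=10: outside box; Z[10]=0
i=11: outside box; Z[11]=0
i=12: outside box; Z[12]=0
i=13: outside box; Z[13]=0
i=14: outside box; Z[14]=0
i=15: outside box; Z[15]=0
i=16: outside box; Z[16]=1 scan→box=[16,17)
i=17: outside box; Z[17]=0
i=18: outside box; Z[18]=0
i=19: outside box; Z[19]=0
i=20: outside box; Z[20]=0

[21, 0, 2, 0, 0, 0, 0, 2, 0, 0, 0, 0, 0, 0, 0, 0, 1, 0, 0, 0, 0]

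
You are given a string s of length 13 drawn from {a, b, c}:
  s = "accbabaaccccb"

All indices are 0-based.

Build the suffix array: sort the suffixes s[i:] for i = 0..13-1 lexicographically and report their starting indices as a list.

sorted suffixes:
  #0 SA[0]=6  'aaccccb'
  #1 SA[1]=4  'abaaccccb'
  #2 SA[2]=0  'accbabaaccccb'
  #3 SA[3]=7  'accccb'
  #4 SA[4]=12  'b'
  #5 SA[5]=5  'baaccccb'
  #6 SA[6]=3  'babaaccccb'
  #7 SA[7]=11  'cb'
  #8 SA[8]=2  'cbabaaccccb'
  #9 SA[9]=10  'ccb'
  #10 SA[10]=1  'ccbabaaccccb'
  #11 SA[11]=9  'cccb'
  #12 SA[12]=8  'ccccb'

[6, 4, 0, 7, 12, 5, 3, 11, 2, 10, 1, 9, 8]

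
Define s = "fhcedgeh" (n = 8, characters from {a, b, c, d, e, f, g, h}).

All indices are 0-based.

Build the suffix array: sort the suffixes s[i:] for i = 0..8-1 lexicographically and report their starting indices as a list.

[2, 4, 3, 6, 0, 5, 7, 1]

rank→(start, suffix):
  0 → (2, 'cedgeh')
  1 → (4, 'dgeh')
  2 → (3, 'edgeh')
  3 → (6, 'eh')
  4 → (0, 'fhcedgeh')
  5 → (5, 'geh')
  6 → (7, 'h')
  7 → (1, 'hcedgeh')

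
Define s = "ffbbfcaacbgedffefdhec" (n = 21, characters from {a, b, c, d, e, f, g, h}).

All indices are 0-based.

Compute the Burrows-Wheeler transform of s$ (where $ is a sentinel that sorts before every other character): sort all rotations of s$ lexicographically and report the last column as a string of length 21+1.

rank  rotation                last
    0  $ffbbfcaacbgedffefdhec  c
    1  aacbgedffefdhec$ffbbfc  c
    2  acbgedffefdhec$ffbbfca  a
    3  bbfcaacbgedffefdhec$ff  f
    4  bfcaacbgedffefdhec$ffb  b
    5  bgedffefdhec$ffbbfcaac  c
    6  c$ffbbfcaacbgedffefdhe  e
    7  caacbgedffefdhec$ffbbf  f
    8  cbgedffefdhec$ffbbfcaa  a
    9  dffefdhec$ffbbfcaacbge  e
   10  dhec$ffbbfcaacbgedffef  f
   11  ec$ffbbfcaacbgedffefdh  h
   12  edffefdhec$ffbbfcaacbg  g
   13  efdhec$ffbbfcaacbgedff  f
   14  fbbfcaacbgedffefdhec$f  f
   15  fcaacbgedffefdhec$ffbb  b
   16  fdhec$ffbbfcaacbgedffe  e
   17  fefdhec$ffbbfcaacbgedf  f
   18  ffbbfcaacbgedffefdhec$  $
   19  ffefdhec$ffbbfcaacbged  d
   20  gedffefdhec$ffbbfcaacb  b
   21  hec$ffbbfcaacbgedffefd  d

ccafbcefaefhgffbef$dbd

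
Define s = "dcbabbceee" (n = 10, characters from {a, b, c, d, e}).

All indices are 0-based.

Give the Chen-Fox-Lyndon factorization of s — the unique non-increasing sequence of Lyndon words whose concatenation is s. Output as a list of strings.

emit factor 1: 'd' (i=0, period=1)
emit factor 2: 'c' (i=1, period=1)
emit factor 3: 'b' (i=2, period=1)
emit factor 4: 'abbceee' (i=3, period=7)

["d", "c", "b", "abbceee"]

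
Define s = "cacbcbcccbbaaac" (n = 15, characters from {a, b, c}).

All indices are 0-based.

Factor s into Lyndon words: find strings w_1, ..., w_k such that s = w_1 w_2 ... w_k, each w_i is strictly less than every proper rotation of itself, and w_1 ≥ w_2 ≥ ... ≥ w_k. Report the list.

["c", "acbcbcccbb", "aaac"]

emit factor 1: 'c' (i=0, period=1)
emit factor 2: 'acbcbcccbb' (i=1, period=10)
emit factor 3: 'aaac' (i=11, period=4)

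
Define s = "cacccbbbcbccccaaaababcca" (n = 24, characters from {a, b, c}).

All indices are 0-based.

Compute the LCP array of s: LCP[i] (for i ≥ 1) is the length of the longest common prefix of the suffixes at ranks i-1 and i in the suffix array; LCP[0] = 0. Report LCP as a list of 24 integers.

[0, 1, 3, 2, 1, 2, 1, 0, 1, 2, 1, 2, 3, 0, 2, 2, 1, 2, 1, 3, 2, 2, 3, 3]

rank→(start, suffix):
  0 → (23, 'a')
  1 → (14, 'aaaababcca')
  2 → (15, 'aaababcca')
  3 → (16, 'aababcca')
  4 → (17, 'ababcca')
  5 → (19, 'abcca')
  6 → (1, 'acccbbbcbccccaaaababcca')
  7 → (18, 'babcca')
  8 → (5, 'bbbcbccccaaaababcca')
  9 → (6, 'bbcbccccaaaababcca')
  10 → (7, 'bcbccccaaaababcca')
  11 → (20, 'bcca')
  12 → (9, 'bccccaaaababcca')
  13 → (22, 'ca')
  14 → (13, 'caaaababcca')
  15 → (0, 'cacccbbbcbccccaaaababcca')
  16 → (4, 'cbbbcbccccaaaababcca')
  17 → (8, 'cbccccaaaababcca')
  18 → (21, 'cca')
  19 → (12, 'ccaaaababcca')
  20 → (3, 'ccbbbcbccccaaaababcca')
  21 → (11, 'cccaaaababcca')
  22 → (2, 'cccbbbcbccccaaaababcca')
  23 → (10, 'ccccaaaababcca')

SA = [23, 14, 15, 16, 17, 19, 1, 18, 5, 6, 7, 20, 9, 22, 13, 0, 4, 8, 21, 12, 3, 11, 2, 10]
i: (SA[i-1],SA[i]) lcp shared
  1: (23,14) 1 'a'
  2: (14,15) 3 'aaa'
  3: (15,16) 2 'aa'
  4: (16,17) 1 'a'
  5: (17,19) 2 'ab'
  6: (19,1) 1 'a'
  7: (1,18) 0 ''
  8: (18,5) 1 'b'
  9: (5,6) 2 'bb'
  10: (6,7) 1 'b'
  11: (7,20) 2 'bc'
  12: (20,9) 3 'bcc'
  13: (9,22) 0 ''
  14: (22,13) 2 'ca'
  15: (13,0) 2 'ca'
  16: (0,4) 1 'c'
  17: (4,8) 2 'cb'
  18: (8,21) 1 'c'
  19: (21,12) 3 'cca'
  20: (12,3) 2 'cc'
  21: (3,11) 2 'cc'
  22: (11,2) 3 'ccc'
  23: (2,10) 3 'ccc'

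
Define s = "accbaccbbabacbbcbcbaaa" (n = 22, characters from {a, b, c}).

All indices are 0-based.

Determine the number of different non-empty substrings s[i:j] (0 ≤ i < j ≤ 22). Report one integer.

sorted suffixes:
  #0 SA[0]=21  'a'
  #1 SA[1]=20  'aa'
  #2 SA[2]=19  'aaa'
  #3 SA[3]=9  'abacbbcbcbaaa'
  #4 SA[4]=11  'acbbcbcbaaa'
  #5 SA[5]=0  'accbaccbbabacbbcbcbaaa'
  #6 SA[6]=4  'accbbabacbbcbcbaaa'
  #7 SA[7]=18  'baaa'
  #8 SA[8]=8  'babacbbcbcbaaa'
  #9 SA[9]=10  'bacbbcbcbaaa'
  #10 SA[10]=3  'baccbbabacbbcbcbaaa'
  #11 SA[11]=7  'bbabacbbcbcbaaa'
  #12 SA[12]=13  'bbcbcbaaa'
  #13 SA[13]=16  'bcbaaa'
  #14 SA[14]=14  'bcbcbaaa'
  #15 SA[15]=17  'cbaaa'
  #16 SA[16]=2  'cbaccbbabacbbcbcbaaa'
  #17 SA[17]=6  'cbbabacbbcbcbaaa'
  #18 SA[18]=12  'cbbcbcbaaa'
  #19 SA[19]=15  'cbcbaaa'
  #20 SA[20]=1  'ccbaccbbabacbbcbcbaaa'
  #21 SA[21]=5  'ccbbabacbbcbcbaaa'

SA = [21, 20, 19, 9, 11, 0, 4, 18, 8, 10, 3, 7, 13, 16, 14, 17, 2, 6, 12, 15, 1, 5]
[i] adj suffixes → lcp
  [1] 21/20 → 1 ('a')
  [2] 20/19 → 2 ('aa')
  [3] 19/9 → 1 ('a')
  [4] 9/11 → 1 ('a')
  [5] 11/0 → 2 ('ac')
  [6] 0/4 → 4 ('accb')
  [7] 4/18 → 0 ('')
  [8] 18/8 → 2 ('ba')
  [9] 8/10 → 2 ('ba')
  [10] 10/3 → 3 ('bac')
  [11] 3/7 → 1 ('b')
  [12] 7/13 → 2 ('bb')
  [13] 13/16 → 1 ('b')
  [14] 16/14 → 3 ('bcb')
  [15] 14/17 → 0 ('')
  [16] 17/2 → 3 ('cba')
  [17] 2/6 → 2 ('cb')
  [18] 6/12 → 3 ('cbb')
  [19] 12/15 → 2 ('cb')
  [20] 15/1 → 1 ('c')
  [21] 1/5 → 3 ('ccb')

n(n+1)/2 = 22·23/2 = 253
Σ LCP = 0 + 1 + 2 + 1 + 1 + 2 + 4 + 0 + 2 + 2 + 3 + 1 + 2 + 1 + 3 + 0 + 3 + 2 + 3 + 2 + 1 + 3 = 39
distinct = 253 − 39 = 214

214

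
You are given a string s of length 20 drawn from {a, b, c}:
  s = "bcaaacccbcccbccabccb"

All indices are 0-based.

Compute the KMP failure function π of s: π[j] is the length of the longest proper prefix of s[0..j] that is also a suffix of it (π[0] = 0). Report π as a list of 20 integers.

[0, 0, 0, 0, 0, 0, 0, 0, 1, 2, 0, 0, 1, 2, 0, 0, 1, 2, 0, 1]

π[0] = 0
j=1 s[j]='c': π[1]=0 (border '')
j=2 s[j]='a': π[2]=0 (border '')
j=3 s[j]='a': π[3]=0 (border '')
j=4 s[j]='a': π[4]=0 (border '')
j=5 s[j]='c': π[5]=0 (border '')
j=6 s[j]='c': π[6]=0 (border '')
j=7 s[j]='c': π[7]=0 (border '')
j=8 s[j]='b': π[8]=1 (border 'b')
j=9 s[j]='c': π[9]=2 (border 'bc')
j=10 s[j]='c': k: 2→0; π[10]=0 (border '')
j=11 s[j]='c': π[11]=0 (border '')
j=12 s[j]='b': π[12]=1 (border 'b')
j=13 s[j]='c': π[13]=2 (border 'bc')
j=14 s[j]='c': k: 2→0; π[14]=0 (border '')
j=15 s[j]='a': π[15]=0 (border '')
j=16 s[j]='b': π[16]=1 (border 'b')
j=17 s[j]='c': π[17]=2 (border 'bc')
j=18 s[j]='c': k: 2→0; π[18]=0 (border '')
j=19 s[j]='b': π[19]=1 (border 'b')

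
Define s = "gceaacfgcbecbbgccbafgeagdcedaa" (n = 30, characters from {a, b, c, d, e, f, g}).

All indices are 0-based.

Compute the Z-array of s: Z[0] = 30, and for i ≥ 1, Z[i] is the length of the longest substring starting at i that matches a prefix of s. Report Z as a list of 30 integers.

Z[0]=30
i=1: i≥r, start 0; Z[1]=0
i=2: i≥r, start 0; Z[2]=0
i=3: i≥r, start 0; Z[3]=0
i=4: i≥r, start 0; Z[4]=0
i=5: i≥r, start 0; Z[5]=0
i=6: i≥r, start 0; Z[6]=0
i=7: i≥r, start 0; Z[7]=2 scan→box=[7,9)
i=8: min(r-i=1, Z[1]=0)=0; Z[8]=0
i=9: i≥r, start 0; Z[9]=0
i=10: i≥r, start 0; Z[10]=0
i=11: i≥r, start 0; Z[11]=0
i=12: i≥r, start 0; Z[12]=0
i=13: i≥r, start 0; Z[13]=0
i=14: i≥r, start 0; Z[14]=2 scan→box=[14,16)
i=15: min(r-i=1, Z[1]=0)=0; Z[15]=0
i=16: i≥r, start 0; Z[16]=0
i=17: i≥r, start 0; Z[17]=0
i=18: i≥r, start 0; Z[18]=0
i=19: i≥r, start 0; Z[19]=0
i=20: i≥r, start 0; Z[20]=1 scan→box=[20,21)
i=21: i≥r, start 0; Z[21]=0
i=22: i≥r, start 0; Z[22]=0
i=23: i≥r, start 0; Z[23]=1 scan→box=[23,24)
i=24: i≥r, start 0; Z[24]=0
i=25: i≥r, start 0; Z[25]=0
i=26: i≥r, start 0; Z[26]=0
i=27: i≥r, start 0; Z[27]=0
i=28: i≥r, start 0; Z[28]=0
i=29: i≥r, start 0; Z[29]=0

[30, 0, 0, 0, 0, 0, 0, 2, 0, 0, 0, 0, 0, 0, 2, 0, 0, 0, 0, 0, 1, 0, 0, 1, 0, 0, 0, 0, 0, 0]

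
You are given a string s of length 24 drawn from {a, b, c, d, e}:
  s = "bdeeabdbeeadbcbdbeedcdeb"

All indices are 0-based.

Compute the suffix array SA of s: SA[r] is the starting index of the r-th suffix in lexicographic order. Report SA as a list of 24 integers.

sorted suffixes:
  #0 SA[0]=4  'abdbeeadbcbdbeedcdeb'
  #1 SA[1]=10  'adbcbdbeedcdeb'
  #2 SA[2]=23  'b'
  #3 SA[3]=12  'bcbdbeedcdeb'
  #4 SA[4]=5  'bdbeeadbcbdbeedcdeb'
  #5 SA[5]=14  'bdbeedcdeb'
  #6 SA[6]=0  'bdeeabdbeeadbcbdbeedcdeb'
  #7 SA[7]=7  'beeadbcbdbeedcdeb'
  #8 SA[8]=16  'beedcdeb'
  #9 SA[9]=13  'cbdbeedcdeb'
  #10 SA[10]=20  'cdeb'
  #11 SA[11]=11  'dbcbdbeedcdeb'
  #12 SA[12]=6  'dbeeadbcbdbeedcdeb'
  #13 SA[13]=15  'dbeedcdeb'
  #14 SA[14]=19  'dcdeb'
  #15 SA[15]=21  'deb'
  #16 SA[16]=1  'deeabdbeeadbcbdbeedcdeb'
  #17 SA[17]=3  'eabdbeeadbcbdbeedcdeb'
  #18 SA[18]=9  'eadbcbdbeedcdeb'
  #19 SA[19]=22  'eb'
  #20 SA[20]=18  'edcdeb'
  #21 SA[21]=2  'eeabdbeeadbcbdbeedcdeb'
  #22 SA[22]=8  'eeadbcbdbeedcdeb'
  #23 SA[23]=17  'eedcdeb'

[4, 10, 23, 12, 5, 14, 0, 7, 16, 13, 20, 11, 6, 15, 19, 21, 1, 3, 9, 22, 18, 2, 8, 17]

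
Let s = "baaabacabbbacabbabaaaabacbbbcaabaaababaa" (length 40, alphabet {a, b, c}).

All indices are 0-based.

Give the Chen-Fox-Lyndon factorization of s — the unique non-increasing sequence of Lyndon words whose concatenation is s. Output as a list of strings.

emit factor 1: 'b' (i=0, period=1)
emit factor 2: 'aaabacabbbacabbab' (i=1, period=17)
emit factor 3: 'aaaabacbbbcaabaaabab' (i=18, period=20)
emit factor 4: 'a' (i=38, period=1)
emit factor 5: 'a' (i=39, period=1)

["b", "aaabacabbbacabbab", "aaaabacbbbcaabaaabab", "a", "a"]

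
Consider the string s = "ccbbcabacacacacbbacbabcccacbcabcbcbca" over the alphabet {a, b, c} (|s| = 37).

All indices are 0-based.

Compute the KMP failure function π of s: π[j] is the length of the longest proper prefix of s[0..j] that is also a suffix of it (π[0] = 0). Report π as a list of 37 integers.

π[0] = 0
j=1 s[j]='c': π[1]=1 (border 'c')
j=2 s[j]='b': k: 1→0; π[2]=0 (border '')
j=3 s[j]='b': π[3]=0 (border '')
j=4 s[j]='c': π[4]=1 (border 'c')
j=5 s[j]='a': k: 1→0; π[5]=0 (border '')
j=6 s[j]='b': π[6]=0 (border '')
j=7 s[j]='a': π[7]=0 (border '')
j=8 s[j]='c': π[8]=1 (border 'c')
j=9 s[j]='a': k: 1→0; π[9]=0 (border '')
j=10 s[j]='c': π[10]=1 (border 'c')
j=11 s[j]='a': k: 1→0; π[11]=0 (border '')
j=12 s[j]='c': π[12]=1 (border 'c')
j=13 s[j]='a': k: 1→0; π[13]=0 (border '')
j=14 s[j]='c': π[14]=1 (border 'c')
j=15 s[j]='b': k: 1→0; π[15]=0 (border '')
j=16 s[j]='b': π[16]=0 (border '')
j=17 s[j]='a': π[17]=0 (border '')
j=18 s[j]='c': π[18]=1 (border 'c')
j=19 s[j]='b': k: 1→0; π[19]=0 (border '')
j=20 s[j]='a': π[20]=0 (border '')
j=21 s[j]='b': π[21]=0 (border '')
j=22 s[j]='c': π[22]=1 (border 'c')
j=23 s[j]='c': π[23]=2 (border 'cc')
j=24 s[j]='c': k: 2→1; π[24]=2 (border 'cc')
j=25 s[j]='a': k: 2→1→0; π[25]=0 (border '')
j=26 s[j]='c': π[26]=1 (border 'c')
j=27 s[j]='b': k: 1→0; π[27]=0 (border '')
j=28 s[j]='c': π[28]=1 (border 'c')
j=29 s[j]='a': k: 1→0; π[29]=0 (border '')
j=30 s[j]='b': π[30]=0 (border '')
j=31 s[j]='c': π[31]=1 (border 'c')
j=32 s[j]='b': k: 1→0; π[32]=0 (border '')
j=33 s[j]='c': π[33]=1 (border 'c')
j=34 s[j]='b': k: 1→0; π[34]=0 (border '')
j=35 s[j]='c': π[35]=1 (border 'c')
j=36 s[j]='a': k: 1→0; π[36]=0 (border '')

[0, 1, 0, 0, 1, 0, 0, 0, 1, 0, 1, 0, 1, 0, 1, 0, 0, 0, 1, 0, 0, 0, 1, 2, 2, 0, 1, 0, 1, 0, 0, 1, 0, 1, 0, 1, 0]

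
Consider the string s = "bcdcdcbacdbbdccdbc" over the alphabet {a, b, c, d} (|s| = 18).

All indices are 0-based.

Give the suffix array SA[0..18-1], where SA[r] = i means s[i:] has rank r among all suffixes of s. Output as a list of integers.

rank→(start, suffix):
  0 → (7, 'acdbbdccdbc')
  1 → (6, 'bacdbbdccdbc')
  2 → (10, 'bbdccdbc')
  3 → (16, 'bc')
  4 → (0, 'bcdcdcbacdbbdccdbc')
  5 → (11, 'bdccdbc')
  6 → (17, 'c')
  7 → (5, 'cbacdbbdccdbc')
  8 → (13, 'ccdbc')
  9 → (8, 'cdbbdccdbc')
  10 → (14, 'cdbc')
  11 → (3, 'cdcbacdbbdccdbc')
  12 → (1, 'cdcdcbacdbbdccdbc')
  13 → (9, 'dbbdccdbc')
  14 → (15, 'dbc')
  15 → (4, 'dcbacdbbdccdbc')
  16 → (12, 'dccdbc')
  17 → (2, 'dcdcbacdbbdccdbc')

[7, 6, 10, 16, 0, 11, 17, 5, 13, 8, 14, 3, 1, 9, 15, 4, 12, 2]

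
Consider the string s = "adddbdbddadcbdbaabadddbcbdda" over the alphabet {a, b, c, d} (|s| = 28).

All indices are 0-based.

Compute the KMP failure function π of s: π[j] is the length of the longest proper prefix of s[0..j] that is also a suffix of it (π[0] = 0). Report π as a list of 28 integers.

[0, 0, 0, 0, 0, 0, 0, 0, 0, 1, 2, 0, 0, 0, 0, 1, 1, 0, 1, 2, 3, 4, 5, 0, 0, 0, 0, 1]

π[0] = 0
j=1 s[j]='d': π[1]=0 (border '')
j=2 s[j]='d': π[2]=0 (border '')
j=3 s[j]='d': π[3]=0 (border '')
j=4 s[j]='b': π[4]=0 (border '')
j=5 s[j]='d': π[5]=0 (border '')
j=6 s[j]='b': π[6]=0 (border '')
j=7 s[j]='d': π[7]=0 (border '')
j=8 s[j]='d': π[8]=0 (border '')
j=9 s[j]='a': π[9]=1 (border 'a')
j=10 s[j]='d': π[10]=2 (border 'ad')
j=11 s[j]='c': k: 2→0; π[11]=0 (border '')
j=12 s[j]='b': π[12]=0 (border '')
j=13 s[j]='d': π[13]=0 (border '')
j=14 s[j]='b': π[14]=0 (border '')
j=15 s[j]='a': π[15]=1 (border 'a')
j=16 s[j]='a': k: 1→0; π[16]=1 (border 'a')
j=17 s[j]='b': k: 1→0; π[17]=0 (border '')
j=18 s[j]='a': π[18]=1 (border 'a')
j=19 s[j]='d': π[19]=2 (border 'ad')
j=20 s[j]='d': π[20]=3 (border 'add')
j=21 s[j]='d': π[21]=4 (border 'addd')
j=22 s[j]='b': π[22]=5 (border 'adddb')
j=23 s[j]='c': k: 5→0; π[23]=0 (border '')
j=24 s[j]='b': π[24]=0 (border '')
j=25 s[j]='d': π[25]=0 (border '')
j=26 s[j]='d': π[26]=0 (border '')
j=27 s[j]='a': π[27]=1 (border 'a')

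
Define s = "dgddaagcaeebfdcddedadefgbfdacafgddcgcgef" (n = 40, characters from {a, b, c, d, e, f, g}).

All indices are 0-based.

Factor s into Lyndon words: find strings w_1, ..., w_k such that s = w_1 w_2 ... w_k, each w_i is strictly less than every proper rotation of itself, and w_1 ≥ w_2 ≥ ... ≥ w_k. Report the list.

["dg", "d", "d", "aagcaeebfdcddedadefgbfdacafgddcgcgef"]

emit factor 1: 'dg' (i=0, period=2)
emit factor 2: 'd' (i=2, period=1)
emit factor 3: 'd' (i=3, period=1)
emit factor 4: 'aagcaeebfdcddedadefgbfdacafgddcgcgef' (i=4, period=36)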